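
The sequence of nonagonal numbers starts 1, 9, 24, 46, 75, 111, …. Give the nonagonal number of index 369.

475641

369·(7·369 − 5)/2 = 369·2578/2 = 369·1289 = 475641.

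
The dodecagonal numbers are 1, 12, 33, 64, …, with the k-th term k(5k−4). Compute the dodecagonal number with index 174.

174·(5·174 − 4) = 174·866 = 150684.

150684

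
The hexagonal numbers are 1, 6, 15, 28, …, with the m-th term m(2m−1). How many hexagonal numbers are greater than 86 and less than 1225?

The n-th hexagonal number is n(2n−1).
Smallest index with value > 86: n = 7 (giving 91).
Largest index with value < 1225: n = 24 (giving 1128).
Indices 7 through 24: 18 terms.

18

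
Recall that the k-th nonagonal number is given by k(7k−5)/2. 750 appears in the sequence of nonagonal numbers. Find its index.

Set n(7n−5)/2 = 750, giving 7n² − 5n − 1500 = 0.
So n = (5 + 205) / 14 = 210/14 = 15.

15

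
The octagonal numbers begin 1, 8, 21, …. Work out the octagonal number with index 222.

147408

222·(3·222 − 2) = 222·664 = 147408.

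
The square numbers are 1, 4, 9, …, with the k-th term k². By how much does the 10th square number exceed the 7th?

51

10² = 100 and 7² = 49.
Difference: 100 − 49 = 51.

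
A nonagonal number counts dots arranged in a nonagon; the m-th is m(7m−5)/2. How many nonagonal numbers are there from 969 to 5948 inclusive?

The n-th nonagonal number is n(7n−5)/2.
Smallest index with value ≥ 969: n = 17 (giving 969).
Largest index with value ≤ 5948: n = 41 (giving 5781).
Indices 17 through 41: 25 terms.

25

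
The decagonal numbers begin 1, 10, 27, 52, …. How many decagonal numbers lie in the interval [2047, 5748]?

16

The n-th decagonal number is n(4n−3).
Smallest index with value ≥ 2047: n = 23 (giving 2047).
Largest index with value ≤ 5748: n = 38 (giving 5662).
Indices 23 through 38: 16 terms.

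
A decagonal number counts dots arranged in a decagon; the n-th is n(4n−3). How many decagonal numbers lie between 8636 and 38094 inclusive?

The n-th decagonal number is n(4n−3).
Smallest index with value ≥ 8636: n = 47 (giving 8695).
Largest index with value ≤ 38094: n = 97 (giving 37345).
Indices 47 through 97: 51 terms.

51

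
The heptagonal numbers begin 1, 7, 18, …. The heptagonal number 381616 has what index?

391

Set n(5n−3)/2 = 381616, giving 5n² − 3n − 763232 = 0.
The discriminant is 9 + 40·381616 = 15264649, and √15264649 = 3907.
So n = (3 + 3907) / 10 = 3910/10 = 391.
Check: 391·(5·391 − 3)/2 = 381616. ✓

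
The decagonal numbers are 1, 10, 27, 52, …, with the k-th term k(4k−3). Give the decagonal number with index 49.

9457

49·(4·49 − 3) = 49·193 = 9457.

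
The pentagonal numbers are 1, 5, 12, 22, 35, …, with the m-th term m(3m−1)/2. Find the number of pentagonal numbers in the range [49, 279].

The n-th pentagonal number is n(3n−1)/2.
Smallest index with value ≥ 49: n = 6 (giving 51).
Largest index with value ≤ 279: n = 13 (giving 247).
Indices 6 through 13: 8 terms.

8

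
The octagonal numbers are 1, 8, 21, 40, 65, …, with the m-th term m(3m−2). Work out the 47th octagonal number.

6533

The 47th octagonal number is n(3n−2) with n = 47.
47·(3·47 − 2) = 47·139 = 6533.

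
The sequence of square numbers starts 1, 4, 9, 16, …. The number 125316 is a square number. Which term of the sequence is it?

We need n² = 125316, so n = √125316 = 354.

354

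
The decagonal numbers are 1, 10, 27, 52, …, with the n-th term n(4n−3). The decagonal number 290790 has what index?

270

Set n(4n−3) = 290790, giving 4n² − 3n − 290790 = 0.
The discriminant is 9 + 16·290790 = 4652649, and √4652649 = 2157.
So n = (3 + 2157) / 8 = 2160/8 = 270.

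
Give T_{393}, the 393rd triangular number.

The 393rd triangular number is n(n+1)/2 with n = 393.
393·394/2 = 154842/2 = 77421.

77421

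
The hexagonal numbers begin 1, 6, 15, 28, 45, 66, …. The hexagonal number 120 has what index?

Set n(2n−1) = 120, giving 2n² − n − 120 = 0.
The discriminant is 1 + 8·120 = 961, and √961 = 31.
So n = (1 + 31) / 4 = 32/4 = 8.

8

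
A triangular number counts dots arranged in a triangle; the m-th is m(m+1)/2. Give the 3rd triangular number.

6

The 3rd triangular number is n(n+1)/2 with n = 3.
3·4/2 = 12/2 = 6.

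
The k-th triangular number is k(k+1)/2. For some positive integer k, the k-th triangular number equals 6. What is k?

Set n(n+1)/2 = 6, giving n² + n − 12 = 0.
The discriminant is 1 + 8·6 = 49, and √49 = 7.
So n = (-1 + 7) / 2 = 6/2 = 3.
Check: 3·4/2 = 6. ✓

3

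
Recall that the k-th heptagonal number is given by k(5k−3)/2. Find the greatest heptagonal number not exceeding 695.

Solve n(5n−3)/2 ≤ 695 for integer n.
n = 16 gives 616 ≤ 695, while n = 17 gives 697 > 695; so the answer is 616.

616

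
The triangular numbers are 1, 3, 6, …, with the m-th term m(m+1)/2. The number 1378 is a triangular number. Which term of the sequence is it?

Set n(n+1)/2 = 1378, giving n² + n − 2756 = 0.
The discriminant is 1 + 8·1378 = 11025, and √11025 = 105.
So n = (-1 + 105) / 2 = 104/2 = 52.

52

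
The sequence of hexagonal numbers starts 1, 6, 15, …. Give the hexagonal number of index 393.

The 393rd hexagonal number is n(2n−1) with n = 393.
393·(2·393 − 1) = 393·785 = 308505.

308505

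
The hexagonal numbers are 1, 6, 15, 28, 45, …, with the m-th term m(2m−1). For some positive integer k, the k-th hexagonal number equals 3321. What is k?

41

Set n(2n−1) = 3321, giving 2n² − n − 3321 = 0.
The discriminant is 1 + 8·3321 = 26569, and √26569 = 163.
So n = (1 + 163) / 4 = 164/4 = 41.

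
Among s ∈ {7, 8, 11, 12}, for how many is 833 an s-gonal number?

s = 7: P(7, 18) = 783 and P(7, 19) = 874; 833 is not s-gonal.
s = 8: P(8, 17) = 833. ✓
s = 11: P(11, 14) = 833. ✓
s = 12: P(12, 13) = 793 and P(12, 14) = 924; 833 is not s-gonal.
Hits: s ∈ {8, 11} → 2.

2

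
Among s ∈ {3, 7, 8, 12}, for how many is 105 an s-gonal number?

s = 3: P(3, 14) = 105. ✓
s = 7: P(7, 6) = 81 and P(7, 7) = 112; 105 is not s-gonal.
s = 8: P(8, 6) = 96 and P(8, 7) = 133; 105 is not s-gonal.
s = 12: P(12, 5) = 105. ✓
Hits: s ∈ {3, 12} → 2.

2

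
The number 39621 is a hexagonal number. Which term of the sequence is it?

Set n(2n−1) = 39621, giving 2n² − n − 39621 = 0.
The discriminant is 1 + 8·39621 = 316969, and √316969 = 563.
So n = (1 + 563) / 4 = 564/4 = 141.

141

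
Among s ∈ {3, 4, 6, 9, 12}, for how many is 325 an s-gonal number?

3

s = 3: P(3, 25) = 325. ✓
s = 4: P(4, 18) = 324 and P(4, 19) = 361; 325 is not s-gonal.
s = 6: P(6, 13) = 325. ✓
s = 9: P(9, 10) = 325. ✓
s = 12: P(12, 8) = 288 and P(12, 9) = 369; 325 is not s-gonal.
Hits: s ∈ {3, 6, 9} → 3.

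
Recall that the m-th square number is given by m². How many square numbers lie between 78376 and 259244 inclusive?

The n-th square number is n².
Smallest index with value ≥ 78376: n = 280 (giving 78400).
Largest index with value ≤ 259244: n = 509 (giving 259081).
Indices 280 through 509: 230 terms.

230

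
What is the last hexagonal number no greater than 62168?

Solve n(2n−1) ≤ 62168 for integer n.
n = 176 gives 61776 ≤ 62168, while n = 177 gives 62481 > 62168; so the answer is 61776.

61776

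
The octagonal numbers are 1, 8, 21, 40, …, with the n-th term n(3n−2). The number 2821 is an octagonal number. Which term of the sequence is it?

Set n(3n−2) = 2821, giving 3n² − 2n − 2821 = 0.
So n = (2 + 184) / 6 = 186/6 = 31.

31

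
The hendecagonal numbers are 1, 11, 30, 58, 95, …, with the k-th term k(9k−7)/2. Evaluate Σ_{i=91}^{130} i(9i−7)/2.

2206360

Σ i(9i−7)/2 = (9Σi² − 7Σi) / 2 over i = 91..130.
Σi = 8515 − 4095 = 4420 and Σi² = 740805 − 247065 = 493740.
(9·493740 − 7·4420) / 2 = 4412720/2 = 2206360.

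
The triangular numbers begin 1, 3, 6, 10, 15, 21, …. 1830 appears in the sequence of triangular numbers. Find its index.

Set n(n+1)/2 = 1830, giving n² + n − 3660 = 0.
The discriminant is 1 + 8·1830 = 14641, and √14641 = 121.
So n = (-1 + 121) / 2 = 120/2 = 60.
Check: 60·61/2 = 1830. ✓

60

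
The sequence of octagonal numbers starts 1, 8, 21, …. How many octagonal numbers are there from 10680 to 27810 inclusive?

37

The n-th octagonal number is n(3n−2).
Smallest index with value ≥ 10680: n = 60 (giving 10680).
Largest index with value ≤ 27810: n = 96 (giving 27456).
Indices 60 through 96: 37 terms.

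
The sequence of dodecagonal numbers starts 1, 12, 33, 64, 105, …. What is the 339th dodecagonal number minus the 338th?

3381

Consecutive dodecagonal numbers differ by 10n − 9: here 10·339 − 9 = 3381.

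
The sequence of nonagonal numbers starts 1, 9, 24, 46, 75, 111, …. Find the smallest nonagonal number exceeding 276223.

277629

Solve n(7n−5)/2 > 276223 for integer n.
The largest n with value ≤ 276223 is 281 (since 275661 ≤ 276223 < 277629), so the first above is n = 282, value 277629.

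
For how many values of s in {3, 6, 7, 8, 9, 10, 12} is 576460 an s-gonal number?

s = 3: P(3, 1073) = 576201 and P(3, 1074) = 577275; 576460 is not s-gonal.
s = 6: P(6, 537) = 576201 and P(6, 538) = 578350; 576460 is not s-gonal.
s = 7: P(7, 480) = 575280 and P(7, 481) = 577681; 576460 is not s-gonal.
s = 8: P(8, 438) = 574656 and P(8, 439) = 577285; 576460 is not s-gonal.
s = 9: P(9, 406) = 575911 and P(9, 407) = 578754; 576460 is not s-gonal.
s = 10: P(10, 380) = 576460. ✓
s = 12: P(12, 339) = 573249 and P(12, 340) = 576640; 576460 is not s-gonal.
Hits: s ∈ {10} → 1.

1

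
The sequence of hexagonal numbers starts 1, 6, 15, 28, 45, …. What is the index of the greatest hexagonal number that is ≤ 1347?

26

Solve n(2n−1) ≤ 1347 for integer n.
n = 26 gives 1326 ≤ 1347, while n = 27 gives 1431 > 1347; so the answer is index 26.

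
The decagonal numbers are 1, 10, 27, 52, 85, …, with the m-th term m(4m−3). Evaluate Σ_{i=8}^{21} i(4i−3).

Σ i(4i−3) = 4Σi² − 3Σi over i = 8..21.
Σi = 231 − 28 = 203 and Σi² = 3311 − 140 = 3171.
4·3171 − 3·203 = 12075.

12075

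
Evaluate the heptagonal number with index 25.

The 25th heptagonal number is n(5n−3)/2 with n = 25.
25·(5·25 − 3)/2 = 25·122/2 = 25·61 = 1525.

1525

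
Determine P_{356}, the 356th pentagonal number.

189926

356·(3·356 − 1)/2 = 356·1067/2 = 189926.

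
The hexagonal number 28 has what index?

Set n(2n−1) = 28, giving 2n² − n − 28 = 0.
The discriminant is 1 + 8·28 = 225, and √225 = 15.
So n = (1 + 15) / 4 = 16/4 = 4.

4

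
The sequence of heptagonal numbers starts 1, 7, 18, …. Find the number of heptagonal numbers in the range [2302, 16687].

The n-th heptagonal number is n(5n−3)/2.
Smallest index with value ≥ 2302: n = 31 (giving 2356).
Largest index with value ≤ 16687: n = 82 (giving 16687).
Indices 31 through 82: 52 terms.

52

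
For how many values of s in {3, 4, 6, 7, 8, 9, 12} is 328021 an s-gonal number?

1

s = 3: P(3, 809) = 327645 and P(3, 810) = 328455; 328021 is not s-gonal.
s = 4: P(4, 572) = 327184 and P(4, 573) = 328329; 328021 is not s-gonal.
s = 6: P(6, 405) = 327645 and P(6, 406) = 329266; 328021 is not s-gonal.
s = 7: P(7, 362) = 327067 and P(7, 363) = 328878; 328021 is not s-gonal.
s = 8: P(8, 331) = 328021. ✓
s = 9: P(9, 306) = 326961 and P(9, 307) = 329104; 328021 is not s-gonal.
s = 12: P(12, 256) = 326656 and P(12, 257) = 329217; 328021 is not s-gonal.
Hits: s ∈ {8} → 1.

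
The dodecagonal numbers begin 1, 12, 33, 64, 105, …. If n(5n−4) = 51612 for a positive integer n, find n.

102

Set n(5n−4) = 51612, giving 5n² − 4n − 51612 = 0.
The discriminant is 16 + 20·51612 = 1032256, and √1032256 = 1016.
So n = (4 + 1016) / 10 = 1020/10 = 102.
Check: 102·(5·102 − 4) = 51612. ✓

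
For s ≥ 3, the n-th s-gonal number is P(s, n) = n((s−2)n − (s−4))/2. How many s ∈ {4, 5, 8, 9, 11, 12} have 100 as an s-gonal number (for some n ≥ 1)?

s = 4: P(4, 10) = 100. ✓
s = 5: P(5, 8) = 92 and P(5, 9) = 117; 100 is not s-gonal.
s = 8: P(8, 6) = 96 and P(8, 7) = 133; 100 is not s-gonal.
s = 9: P(9, 5) = 75 and P(9, 6) = 111; 100 is not s-gonal.
s = 11: P(11, 5) = 95 and P(11, 6) = 141; 100 is not s-gonal.
s = 12: P(12, 4) = 64 and P(12, 5) = 105; 100 is not s-gonal.
Hits: s ∈ {4} → 1.

1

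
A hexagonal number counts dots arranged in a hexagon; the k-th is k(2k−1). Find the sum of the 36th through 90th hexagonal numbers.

460845

Σ i(2i−1) = 2Σi² − Σi over i = 36..90.
Σi = 4095 − 630 = 3465 and Σi² = 247065 − 14910 = 232155.
2·232155 − 1·3465 = 460845.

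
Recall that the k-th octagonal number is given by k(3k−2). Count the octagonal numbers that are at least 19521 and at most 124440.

124

The n-th octagonal number is n(3n−2).
Smallest index with value ≥ 19521: n = 81 (giving 19521).
Largest index with value ≤ 124440: n = 204 (giving 124440).
Indices 81 through 204: 124 terms.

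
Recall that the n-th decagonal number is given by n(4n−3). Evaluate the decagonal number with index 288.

The 288th decagonal number is n(4n−3) with n = 288.
288·(4·288 − 3) = 288·1149 = 330912.

330912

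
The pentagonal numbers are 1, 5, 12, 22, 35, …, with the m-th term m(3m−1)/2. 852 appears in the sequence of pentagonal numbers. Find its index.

24

Set n(3n−1)/2 = 852, giving 3n² − n − 1704 = 0.
The discriminant is 1 + 24·852 = 20449, and √20449 = 143.
So n = (1 + 143) / 6 = 144/6 = 24.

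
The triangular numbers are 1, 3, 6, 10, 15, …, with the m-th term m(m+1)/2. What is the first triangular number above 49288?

49455

Solve n(n+1)/2 > 49288 for integer n.
The largest n with value ≤ 49288 is 313 (since 49141 ≤ 49288 < 49455), so the first above is n = 314, value 49455.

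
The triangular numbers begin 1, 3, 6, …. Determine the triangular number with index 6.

The 6th triangular number is n(n+1)/2 with n = 6.
6·7/2 = 42/2 = 21.

21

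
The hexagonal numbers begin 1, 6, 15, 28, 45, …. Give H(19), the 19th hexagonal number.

The 19th hexagonal number is n(2n−1) with n = 19.
19·(2·19 − 1) = 19·37 = 703.

703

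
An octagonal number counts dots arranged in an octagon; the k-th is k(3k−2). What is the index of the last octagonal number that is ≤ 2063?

Solve n(3n−2) ≤ 2063 for integer n.
n = 26 gives 1976 ≤ 2063, while n = 27 gives 2133 > 2063; so the answer is index 26.

26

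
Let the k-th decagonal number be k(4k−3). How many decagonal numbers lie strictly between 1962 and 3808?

The n-th decagonal number is n(4n−3).
Smallest index with value > 1962: n = 23 (giving 2047).
Largest index with value < 3808: n = 31 (giving 3751).
Indices 23 through 31: 9 terms.

9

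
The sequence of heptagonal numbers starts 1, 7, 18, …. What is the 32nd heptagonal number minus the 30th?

307

32·(5·32 − 3)/2 = 2512 and 30·(5·30 − 3)/2 = 2205.
Difference: 2512 − 2205 = 307.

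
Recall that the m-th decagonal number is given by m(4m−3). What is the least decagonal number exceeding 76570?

Solve n(4n−3) > 76570 for integer n.
The largest n with value ≤ 76570 is 138 (since 75762 ≤ 76570 < 76867), so the first above is n = 139, value 76867.

76867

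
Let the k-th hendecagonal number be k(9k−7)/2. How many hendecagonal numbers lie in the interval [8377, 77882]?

The n-th hendecagonal number is n(9n−7)/2.
Smallest index with value ≥ 8377: n = 44 (giving 8558).
Largest index with value ≤ 77882: n = 131 (giving 76766).
Indices 44 through 131: 88 terms.

88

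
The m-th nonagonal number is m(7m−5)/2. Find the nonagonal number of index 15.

15·(7·15 − 5)/2 = 15·100/2 = 15·50 = 750.

750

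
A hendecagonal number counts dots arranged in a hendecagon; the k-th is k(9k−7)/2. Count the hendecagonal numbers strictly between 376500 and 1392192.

The n-th hendecagonal number is n(9n−7)/2.
Smallest index with value > 376500: n = 290 (giving 377435).
Largest index with value < 1392192: n = 556 (giving 1389166).
Indices 290 through 556: 267 terms.

267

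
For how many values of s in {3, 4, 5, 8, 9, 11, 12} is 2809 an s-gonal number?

1

s = 3: P(3, 74) = 2775 and P(3, 75) = 2850; 2809 is not s-gonal.
s = 4: P(4, 53) = 2809. ✓
s = 5: P(5, 43) = 2752 and P(5, 44) = 2882; 2809 is not s-gonal.
s = 8: P(8, 30) = 2640 and P(8, 31) = 2821; 2809 is not s-gonal.
s = 9: P(9, 28) = 2674 and P(9, 29) = 2871; 2809 is not s-gonal.
s = 11: P(11, 25) = 2725 and P(11, 26) = 2951; 2809 is not s-gonal.
s = 12: P(12, 24) = 2784 and P(12, 25) = 3025; 2809 is not s-gonal.
Hits: s ∈ {4} → 1.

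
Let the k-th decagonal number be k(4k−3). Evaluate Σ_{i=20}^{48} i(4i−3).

Σ i(4i−3) = 4Σi² − 3Σi over i = 20..48.
Σi = 1176 − 190 = 986 and Σi² = 38024 − 2470 = 35554.
4·35554 − 3·986 = 139258.

139258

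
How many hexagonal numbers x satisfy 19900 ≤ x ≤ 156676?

181

The n-th hexagonal number is n(2n−1).
Smallest index with value ≥ 19900: n = 100 (giving 19900).
Largest index with value ≤ 156676: n = 280 (giving 156520).
Indices 100 through 280: 181 terms.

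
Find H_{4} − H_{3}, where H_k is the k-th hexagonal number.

13

Consecutive hexagonal numbers differ by 4n − 3: here 4·4 − 3 = 13.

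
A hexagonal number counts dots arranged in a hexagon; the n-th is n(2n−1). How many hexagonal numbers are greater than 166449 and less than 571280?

246

The n-th hexagonal number is n(2n−1).
Smallest index with value > 166449: n = 289 (giving 166753).
Largest index with value < 571280: n = 534 (giving 569778).
Indices 289 through 534: 246 terms.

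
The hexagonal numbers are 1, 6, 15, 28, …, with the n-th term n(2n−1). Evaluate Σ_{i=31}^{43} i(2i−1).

Σ i(2i−1) = 2Σi² − Σi over i = 31..43.
Σi = 946 − 465 = 481 and Σi² = 27434 − 9455 = 17979.
2·17979 − 1·481 = 35477.

35477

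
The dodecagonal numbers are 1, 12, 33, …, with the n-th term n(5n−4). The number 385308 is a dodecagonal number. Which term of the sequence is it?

278

Set n(5n−4) = 385308, giving 5n² − 4n − 385308 = 0.
The discriminant is 16 + 20·385308 = 7706176, and √7706176 = 2776.
So n = (4 + 2776) / 10 = 2780/10 = 278.
Check: 278·(5·278 − 4) = 385308. ✓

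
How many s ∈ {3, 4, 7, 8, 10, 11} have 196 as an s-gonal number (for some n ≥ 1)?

s = 3: P(3, 19) = 190 and P(3, 20) = 210; 196 is not s-gonal.
s = 4: P(4, 14) = 196. ✓
s = 7: P(7, 9) = 189 and P(7, 10) = 235; 196 is not s-gonal.
s = 8: P(8, 8) = 176 and P(8, 9) = 225; 196 is not s-gonal.
s = 10: P(10, 7) = 175 and P(10, 8) = 232; 196 is not s-gonal.
s = 11: P(11, 7) = 196. ✓
Hits: s ∈ {4, 11} → 2.

2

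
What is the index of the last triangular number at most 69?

Solve n(n+1)/2 ≤ 69 for integer n.
n = 11 gives 66 ≤ 69, while n = 12 gives 78 > 69; so the answer is index 11.

11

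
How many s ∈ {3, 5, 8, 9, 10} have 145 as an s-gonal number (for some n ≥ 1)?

s = 3: P(3, 16) = 136 and P(3, 17) = 153; 145 is not s-gonal.
s = 5: P(5, 10) = 145. ✓
s = 8: P(8, 7) = 133 and P(8, 8) = 176; 145 is not s-gonal.
s = 9: P(9, 6) = 111 and P(9, 7) = 154; 145 is not s-gonal.
s = 10: P(10, 6) = 126 and P(10, 7) = 175; 145 is not s-gonal.
Hits: s ∈ {5} → 1.

1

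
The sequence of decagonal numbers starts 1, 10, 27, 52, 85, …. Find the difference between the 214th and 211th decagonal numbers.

214·(4·214 − 3) = 182542 and 211·(4·211 − 3) = 177451.
Difference: 182542 − 177451 = 5091.

5091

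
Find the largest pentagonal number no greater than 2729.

Solve n(3n−1)/2 ≤ 2729 for integer n.
n = 42 gives 2625 ≤ 2729, while n = 43 gives 2752 > 2729; so the answer is 2625.

2625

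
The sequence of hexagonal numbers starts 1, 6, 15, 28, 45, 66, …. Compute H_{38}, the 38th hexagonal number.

The 38th hexagonal number is n(2n−1) with n = 38.
38·(2·38 − 1) = 38·75 = 2850.

2850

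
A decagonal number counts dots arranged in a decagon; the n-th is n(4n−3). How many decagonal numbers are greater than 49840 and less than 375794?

The n-th decagonal number is n(4n−3).
Smallest index with value > 49840: n = 113 (giving 50737).
Largest index with value < 375794: n = 306 (giving 373626).
Indices 113 through 306: 194 terms.

194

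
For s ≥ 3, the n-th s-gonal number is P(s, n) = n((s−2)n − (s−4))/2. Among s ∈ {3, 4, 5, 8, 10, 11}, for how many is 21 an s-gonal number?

s = 3: P(3, 6) = 21. ✓
s = 4: P(4, 4) = 16 and P(4, 5) = 25; 21 is not s-gonal.
s = 5: P(5, 3) = 12 and P(5, 4) = 22; 21 is not s-gonal.
s = 8: P(8, 3) = 21. ✓
s = 10: P(10, 2) = 10 and P(10, 3) = 27; 21 is not s-gonal.
s = 11: P(11, 2) = 11 and P(11, 3) = 30; 21 is not s-gonal.
Hits: s ∈ {3, 8} → 2.

2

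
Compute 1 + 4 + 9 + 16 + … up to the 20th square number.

Σ_{i=1}^{20} i² = 20·21·41/6 = 2870.

2870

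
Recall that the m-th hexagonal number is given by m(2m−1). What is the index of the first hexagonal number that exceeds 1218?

Solve n(2n−1) > 1218 for integer n.
The largest n with value ≤ 1218 is 24 (since 1128 ≤ 1218 < 1225), so the first above is n = 25, value 1225.

25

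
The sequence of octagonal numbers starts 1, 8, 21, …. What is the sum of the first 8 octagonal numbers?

540

Σ i(3i−2) = 3Σi² − 2Σi over i = 1..8.
Σi = 36 and Σi² = 204.
3·204 − 2·36 = 540.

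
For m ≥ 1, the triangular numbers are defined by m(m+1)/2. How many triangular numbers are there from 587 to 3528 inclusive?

The n-th triangular number is n(n+1)/2.
Smallest index with value ≥ 587: n = 34 (giving 595).
Largest index with value ≤ 3528: n = 83 (giving 3486).
Indices 34 through 83: 50 terms.

50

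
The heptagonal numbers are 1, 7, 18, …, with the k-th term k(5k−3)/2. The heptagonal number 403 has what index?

13

Set n(5n−3)/2 = 403, giving 5n² − 3n − 806 = 0.
The discriminant is 9 + 40·403 = 16129, and √16129 = 127.
So n = (3 + 127) / 10 = 130/10 = 13.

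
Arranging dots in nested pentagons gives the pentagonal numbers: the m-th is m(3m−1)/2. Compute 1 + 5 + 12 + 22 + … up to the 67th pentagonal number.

Σ i(3i−1)/2 = (3Σi² − Σi) / 2 over i = 1..67.
Σi = 2278 and Σi² = 102510.
(3·102510 − 1·2278) / 2 = 305252/2 = 152626.

152626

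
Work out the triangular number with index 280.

The 280th triangular number is n(n+1)/2 with n = 280.
280·281/2 = 78680/2 = 39340.

39340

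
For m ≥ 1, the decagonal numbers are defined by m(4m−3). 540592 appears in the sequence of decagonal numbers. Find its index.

Set n(4n−3) = 540592, giving 4n² − 3n − 540592 = 0.
So n = (3 + 2941) / 8 = 2944/8 = 368.
Check: 368·(4·368 − 3) = 540592. ✓

368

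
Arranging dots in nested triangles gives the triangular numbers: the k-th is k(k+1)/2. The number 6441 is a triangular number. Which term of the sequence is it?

113

Set n(n+1)/2 = 6441, giving n² + n − 12882 = 0.
So n = (-1 + 227) / 2 = 226/2 = 113.
Check: 113·114/2 = 6441. ✓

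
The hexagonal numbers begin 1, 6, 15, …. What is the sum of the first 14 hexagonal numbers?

Σ i(2i−1) = 2Σi² − Σi over i = 1..14.
Σi = 105 and Σi² = 1015.
2·1015 − 1·105 = 1925.

1925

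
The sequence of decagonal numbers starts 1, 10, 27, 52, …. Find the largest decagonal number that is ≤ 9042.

8695

Solve n(4n−3) ≤ 9042 for integer n.
n = 47 gives 8695 ≤ 9042, while n = 48 gives 9072 > 9042; so the answer is 8695.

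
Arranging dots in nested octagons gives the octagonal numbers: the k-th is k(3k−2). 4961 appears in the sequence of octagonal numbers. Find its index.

41

Set n(3n−2) = 4961, giving 3n² − 2n − 4961 = 0.
The discriminant is 4 + 12·4961 = 59536, and √59536 = 244.
So n = (2 + 244) / 6 = 246/6 = 41.
Check: 41·(3·41 − 2) = 4961. ✓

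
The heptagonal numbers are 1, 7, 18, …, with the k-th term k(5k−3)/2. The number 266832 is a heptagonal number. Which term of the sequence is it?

327

Set n(5n−3)/2 = 266832, giving 5n² − 3n − 533664 = 0.
So n = (3 + 3267) / 10 = 3270/10 = 327.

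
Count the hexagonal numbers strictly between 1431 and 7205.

33

The n-th hexagonal number is n(2n−1).
Smallest index with value > 1431: n = 28 (giving 1540).
Largest index with value < 7205: n = 60 (giving 7140).
Indices 28 through 60: 33 terms.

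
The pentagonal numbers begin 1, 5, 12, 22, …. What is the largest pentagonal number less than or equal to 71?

70

Solve n(3n−1)/2 ≤ 71 for integer n.
n = 7 gives 70 ≤ 71, while n = 8 gives 92 > 71; so the answer is 70.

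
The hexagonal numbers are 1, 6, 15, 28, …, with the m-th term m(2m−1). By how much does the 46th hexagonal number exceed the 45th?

181

Consecutive hexagonal numbers differ by 4n − 3: here 4·46 − 3 = 181.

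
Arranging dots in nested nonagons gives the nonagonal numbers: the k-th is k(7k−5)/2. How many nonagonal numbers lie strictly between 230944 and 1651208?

430

The n-th nonagonal number is n(7n−5)/2.
Smallest index with value > 230944: n = 258 (giving 232329).
Largest index with value < 1651208: n = 687 (giving 1650174).
Indices 258 through 687: 430 terms.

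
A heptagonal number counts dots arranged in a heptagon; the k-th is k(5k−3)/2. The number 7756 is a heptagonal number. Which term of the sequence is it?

56

Set n(5n−3)/2 = 7756, giving 5n² − 3n − 15512 = 0.
The discriminant is 9 + 40·7756 = 310249, and √310249 = 557.
So n = (3 + 557) / 10 = 560/10 = 56.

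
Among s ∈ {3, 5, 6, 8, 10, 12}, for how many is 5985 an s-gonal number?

s = 3: P(3, 108) = 5886 and P(3, 109) = 5995; 5985 is not s-gonal.
s = 5: P(5, 63) = 5922 and P(5, 64) = 6112; 5985 is not s-gonal.
s = 6: P(6, 54) = 5778 and P(6, 55) = 5995; 5985 is not s-gonal.
s = 8: P(8, 45) = 5985. ✓
s = 10: P(10, 39) = 5967 and P(10, 40) = 6280; 5985 is not s-gonal.
s = 12: P(12, 35) = 5985. ✓
Hits: s ∈ {8, 12} → 2.

2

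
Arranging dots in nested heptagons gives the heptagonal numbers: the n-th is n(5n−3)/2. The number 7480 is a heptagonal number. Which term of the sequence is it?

Set n(5n−3)/2 = 7480, giving 5n² − 3n − 14960 = 0.
The discriminant is 9 + 40·7480 = 299209, and √299209 = 547.
So n = (3 + 547) / 10 = 550/10 = 55.

55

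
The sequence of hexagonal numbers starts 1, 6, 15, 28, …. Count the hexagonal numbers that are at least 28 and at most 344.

10

The n-th hexagonal number is n(2n−1).
Smallest index with value ≥ 28: n = 4 (giving 28).
Largest index with value ≤ 344: n = 13 (giving 325).
Indices 4 through 13: 10 terms.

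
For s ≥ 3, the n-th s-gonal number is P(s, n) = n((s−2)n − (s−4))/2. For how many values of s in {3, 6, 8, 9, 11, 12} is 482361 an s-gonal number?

s = 3: P(3, 981) = 481671 and P(3, 982) = 482653; 482361 is not s-gonal.
s = 6: P(6, 491) = 481671 and P(6, 492) = 483636; 482361 is not s-gonal.
s = 8: P(8, 401) = 481601 and P(8, 402) = 484008; 482361 is not s-gonal.
s = 9: P(9, 371) = 480816 and P(9, 372) = 483414; 482361 is not s-gonal.
s = 11: P(11, 327) = 480036 and P(11, 328) = 482980; 482361 is not s-gonal.
s = 12: P(12, 311) = 482361. ✓
Hits: s ∈ {12} → 1.

1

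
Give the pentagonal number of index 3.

12

The 3rd pentagonal number is n(3n−1)/2 with n = 3.
3·(3·3 − 1)/2 = 3·8/2 = 3·4 = 12.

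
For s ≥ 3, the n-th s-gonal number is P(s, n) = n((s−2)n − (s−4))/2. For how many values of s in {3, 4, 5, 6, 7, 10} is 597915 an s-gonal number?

1

s = 3: P(3, 1093) = 597871 and P(3, 1094) = 598965; 597915 is not s-gonal.
s = 4: P(4, 773) = 597529 and P(4, 774) = 599076; 597915 is not s-gonal.
s = 5: P(5, 631) = 596926 and P(5, 632) = 598820; 597915 is not s-gonal.
s = 6: P(6, 547) = 597871 and P(6, 548) = 600060; 597915 is not s-gonal.
s = 7: P(7, 489) = 597069 and P(7, 490) = 599515; 597915 is not s-gonal.
s = 10: P(10, 387) = 597915. ✓
Hits: s ∈ {10} → 1.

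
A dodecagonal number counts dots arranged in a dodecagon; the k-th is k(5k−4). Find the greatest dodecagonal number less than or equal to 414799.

Solve n(5n−4) ≤ 414799 for integer n.
n = 288 gives 413568 ≤ 414799, while n = 289 gives 416449 > 414799; so the answer is 413568.

413568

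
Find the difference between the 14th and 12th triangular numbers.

14·15/2 = 105 and 12·13/2 = 78.
Difference: 105 − 78 = 27.

27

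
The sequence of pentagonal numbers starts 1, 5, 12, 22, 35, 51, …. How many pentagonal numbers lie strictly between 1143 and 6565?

The n-th pentagonal number is n(3n−1)/2.
Smallest index with value > 1143: n = 28 (giving 1162).
Largest index with value < 6565: n = 66 (giving 6501).
Indices 28 through 66: 39 terms.

39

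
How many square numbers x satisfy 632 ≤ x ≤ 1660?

15

The n-th square number is n².
Smallest index with value ≥ 632: n = 26 (giving 676).
Largest index with value ≤ 1660: n = 40 (giving 1600).
Indices 26 through 40: 15 terms.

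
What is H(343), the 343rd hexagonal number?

234955

343·(2·343 − 1) = 343·685 = 234955.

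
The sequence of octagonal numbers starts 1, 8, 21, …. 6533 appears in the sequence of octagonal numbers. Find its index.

47

Set n(3n−2) = 6533, giving 3n² − 2n − 6533 = 0.
The discriminant is 4 + 12·6533 = 78400, and √78400 = 280.
So n = (2 + 280) / 6 = 282/6 = 47.
Check: 47·(3·47 − 2) = 6533. ✓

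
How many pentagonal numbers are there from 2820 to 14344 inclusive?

54

The n-th pentagonal number is n(3n−1)/2.
Smallest index with value ≥ 2820: n = 44 (giving 2882).
Largest index with value ≤ 14344: n = 97 (giving 14065).
Indices 44 through 97: 54 terms.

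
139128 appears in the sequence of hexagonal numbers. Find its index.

Set n(2n−1) = 139128, giving 2n² − n − 139128 = 0.
The discriminant is 1 + 8·139128 = 1113025, and √1113025 = 1055.
So n = (1 + 1055) / 4 = 1056/4 = 264.

264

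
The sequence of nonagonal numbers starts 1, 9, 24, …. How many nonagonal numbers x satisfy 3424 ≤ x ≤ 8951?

19

The n-th nonagonal number is n(7n−5)/2.
Smallest index with value ≥ 3424: n = 32 (giving 3504).
Largest index with value ≤ 8951: n = 50 (giving 8625).
Indices 32 through 50: 19 terms.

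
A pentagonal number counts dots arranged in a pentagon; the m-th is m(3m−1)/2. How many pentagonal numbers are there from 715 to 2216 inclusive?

17

The n-th pentagonal number is n(3n−1)/2.
Smallest index with value ≥ 715: n = 22 (giving 715).
Largest index with value ≤ 2216: n = 38 (giving 2147).
Indices 22 through 38: 17 terms.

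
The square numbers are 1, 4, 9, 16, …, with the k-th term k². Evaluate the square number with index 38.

The 38th square number is n² with n = 38.
38² = 1444.

1444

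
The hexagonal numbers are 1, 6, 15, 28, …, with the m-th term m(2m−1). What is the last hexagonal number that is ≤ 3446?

Solve n(2n−1) ≤ 3446 for integer n.
n = 41 gives 3321 ≤ 3446, while n = 42 gives 3486 > 3446; so the answer is 3321.

3321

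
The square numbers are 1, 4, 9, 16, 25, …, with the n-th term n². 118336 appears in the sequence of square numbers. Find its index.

344

We need n² = 118336, so n = √118336 = 344.
Check: 344² = 118336. ✓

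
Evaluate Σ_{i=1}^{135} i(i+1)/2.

419220

Σ i(i+1)/2 = (Σi² + Σi) / 2 over i = 1..135.
Σi = 9180 and Σi² = 829260.
(1·829260 + 1·9180) / 2 = 838440/2 = 419220.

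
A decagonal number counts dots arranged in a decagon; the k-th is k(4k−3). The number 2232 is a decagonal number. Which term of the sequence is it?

24

Set n(4n−3) = 2232, giving 4n² − 3n − 2232 = 0.
The discriminant is 9 + 16·2232 = 35721, and √35721 = 189.
So n = (3 + 189) / 8 = 192/8 = 24.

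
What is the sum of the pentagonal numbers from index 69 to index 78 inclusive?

Σ i(3i−1)/2 = (3Σi² − Σi) / 2 over i = 69..78.
Σi = 3081 − 2346 = 735 and Σi² = 161239 − 107134 = 54105.
(3·54105 − 1·735) / 2 = 161580/2 = 80790.

80790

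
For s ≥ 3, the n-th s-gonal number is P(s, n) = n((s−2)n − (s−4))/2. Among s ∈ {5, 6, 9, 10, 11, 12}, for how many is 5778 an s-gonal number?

s = 5: P(5, 62) = 5735 and P(5, 63) = 5922; 5778 is not s-gonal.
s = 6: P(6, 54) = 5778. ✓
s = 9: P(9, 40) = 5500 and P(9, 41) = 5781; 5778 is not s-gonal.
s = 10: P(10, 38) = 5662 and P(10, 39) = 5967; 5778 is not s-gonal.
s = 11: P(11, 36) = 5706 and P(11, 37) = 6031; 5778 is not s-gonal.
s = 12: P(12, 34) = 5644 and P(12, 35) = 5985; 5778 is not s-gonal.
Hits: s ∈ {6} → 1.

1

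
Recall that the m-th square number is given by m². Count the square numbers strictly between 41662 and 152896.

The n-th square number is n².
Smallest index with value > 41662: n = 205 (giving 42025).
Largest index with value < 152896: n = 391 (giving 152881).
Indices 205 through 391: 187 terms.

187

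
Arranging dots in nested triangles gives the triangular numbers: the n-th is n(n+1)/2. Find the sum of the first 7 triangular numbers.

84

Σ i(i+1)/2 = (Σi² + Σi) / 2 over i = 1..7.
Σi = 28 and Σi² = 140.
(1·140 + 1·28) / 2 = 168/2 = 84.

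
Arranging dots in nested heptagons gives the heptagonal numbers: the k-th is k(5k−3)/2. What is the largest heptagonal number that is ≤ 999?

970

Solve n(5n−3)/2 ≤ 999 for integer n.
n = 20 gives 970 ≤ 999, while n = 21 gives 1071 > 999; so the answer is 970.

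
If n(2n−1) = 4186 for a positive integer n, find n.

Set n(2n−1) = 4186, giving 2n² − n − 4186 = 0.
So n = (1 + 183) / 4 = 184/4 = 46.

46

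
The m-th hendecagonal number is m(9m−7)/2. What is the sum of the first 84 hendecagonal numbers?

Σ i(9i−7)/2 = (9Σi² − 7Σi) / 2 over i = 1..84.
Σi = 3570 and Σi² = 201110.
(9·201110 − 7·3570) / 2 = 1785000/2 = 892500.

892500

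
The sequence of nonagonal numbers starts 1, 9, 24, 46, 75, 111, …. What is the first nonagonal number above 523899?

Solve n(7n−5)/2 > 523899 for integer n.
The largest n with value ≤ 523899 is 387 (since 523224 ≤ 523899 < 525934), so the first above is n = 388, value 525934.

525934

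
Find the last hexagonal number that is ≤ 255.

Solve n(2n−1) ≤ 255 for integer n.
n = 11 gives 231 ≤ 255, while n = 12 gives 276 > 255; so the answer is 231.

231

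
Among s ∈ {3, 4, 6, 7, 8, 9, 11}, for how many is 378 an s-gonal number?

2

s = 3: P(3, 27) = 378. ✓
s = 4: P(4, 19) = 361 and P(4, 20) = 400; 378 is not s-gonal.
s = 6: P(6, 14) = 378. ✓
s = 7: P(7, 12) = 342 and P(7, 13) = 403; 378 is not s-gonal.
s = 8: P(8, 11) = 341 and P(8, 12) = 408; 378 is not s-gonal.
s = 9: P(9, 10) = 325 and P(9, 11) = 396; 378 is not s-gonal.
s = 11: P(11, 9) = 333 and P(11, 10) = 415; 378 is not s-gonal.
Hits: s ∈ {3, 6} → 2.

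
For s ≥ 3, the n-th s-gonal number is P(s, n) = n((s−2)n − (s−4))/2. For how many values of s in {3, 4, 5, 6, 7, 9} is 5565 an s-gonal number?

2

s = 3: P(3, 105) = 5565. ✓
s = 4: P(4, 74) = 5476 and P(4, 75) = 5625; 5565 is not s-gonal.
s = 5: P(5, 61) = 5551 and P(5, 62) = 5735; 5565 is not s-gonal.
s = 6: P(6, 53) = 5565. ✓
s = 7: P(7, 47) = 5452 and P(7, 48) = 5688; 5565 is not s-gonal.
s = 9: P(9, 40) = 5500 and P(9, 41) = 5781; 5565 is not s-gonal.
Hits: s ∈ {3, 6} → 2.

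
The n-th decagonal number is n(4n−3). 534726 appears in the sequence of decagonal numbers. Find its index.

366

Set n(4n−3) = 534726, giving 4n² − 3n − 534726 = 0.
So n = (3 + 2925) / 8 = 2928/8 = 366.
Check: 366·(4·366 − 3) = 534726. ✓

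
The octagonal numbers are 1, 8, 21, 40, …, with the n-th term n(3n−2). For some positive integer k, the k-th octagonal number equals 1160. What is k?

20

Set n(3n−2) = 1160, giving 3n² − 2n − 1160 = 0.
So n = (2 + 118) / 6 = 120/6 = 20.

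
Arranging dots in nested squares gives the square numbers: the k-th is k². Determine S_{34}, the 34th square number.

1156

The 34th square number is n² with n = 34.
34² = 1156.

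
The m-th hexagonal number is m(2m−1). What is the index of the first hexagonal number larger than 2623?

Solve n(2n−1) > 2623 for integer n.
The largest n with value ≤ 2623 is 36 (since 2556 ≤ 2623 < 2701), so the first above is n = 37, value 2701.

37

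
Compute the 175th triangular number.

15400

The 175th triangular number is n(n+1)/2 with n = 175.
175·176/2 = 30800/2 = 15400.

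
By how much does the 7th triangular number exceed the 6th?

7

Consecutive triangular numbers differ by n: T_{7} − T_{6} = 7.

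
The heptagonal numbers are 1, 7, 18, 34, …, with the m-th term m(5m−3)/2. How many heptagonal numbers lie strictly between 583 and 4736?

28

The n-th heptagonal number is n(5n−3)/2.
Smallest index with value > 583: n = 16 (giving 616).
Largest index with value < 4736: n = 43 (giving 4558).
Indices 16 through 43: 28 terms.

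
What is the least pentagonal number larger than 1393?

Solve n(3n−1)/2 > 1393 for integer n.
The largest n with value ≤ 1393 is 30 (since 1335 ≤ 1393 < 1426), so the first above is n = 31, value 1426.

1426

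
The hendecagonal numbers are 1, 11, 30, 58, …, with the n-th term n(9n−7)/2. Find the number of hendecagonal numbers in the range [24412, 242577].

158

The n-th hendecagonal number is n(9n−7)/2.
Smallest index with value ≥ 24412: n = 75 (giving 25050).
Largest index with value ≤ 242577: n = 232 (giving 241396).
Indices 75 through 232: 158 terms.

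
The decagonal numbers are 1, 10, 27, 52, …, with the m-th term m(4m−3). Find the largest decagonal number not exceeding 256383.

Solve n(4n−3) ≤ 256383 for integer n.
n = 253 gives 255277 ≤ 256383, while n = 254 gives 257302 > 256383; so the answer is 255277.

255277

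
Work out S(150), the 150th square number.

150² = 22500.

22500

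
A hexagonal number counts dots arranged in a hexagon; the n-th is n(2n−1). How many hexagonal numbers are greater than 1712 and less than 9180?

The n-th hexagonal number is n(2n−1).
Smallest index with value > 1712: n = 30 (giving 1770).
Largest index with value < 9180: n = 67 (giving 8911).
Indices 30 through 67: 38 terms.

38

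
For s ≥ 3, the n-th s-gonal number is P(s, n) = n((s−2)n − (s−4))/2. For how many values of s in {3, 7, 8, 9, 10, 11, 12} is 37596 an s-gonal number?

1

s = 3: P(3, 273) = 37401 and P(3, 274) = 37675; 37596 is not s-gonal.
s = 7: P(7, 122) = 37027 and P(7, 123) = 37638; 37596 is not s-gonal.
s = 8: P(8, 112) = 37408 and P(8, 113) = 38081; 37596 is not s-gonal.
s = 9: P(9, 104) = 37596. ✓
s = 10: P(10, 97) = 37345 and P(10, 98) = 38122; 37596 is not s-gonal.
s = 11: P(11, 91) = 36946 and P(11, 92) = 37766; 37596 is not s-gonal.
s = 12: P(12, 87) = 37497 and P(12, 88) = 38368; 37596 is not s-gonal.
Hits: s ∈ {9} → 1.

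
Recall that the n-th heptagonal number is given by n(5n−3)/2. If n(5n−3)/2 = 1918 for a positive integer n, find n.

28

Set n(5n−3)/2 = 1918, giving 5n² − 3n − 3836 = 0.
The discriminant is 9 + 40·1918 = 76729, and √76729 = 277.
So n = (3 + 277) / 10 = 280/10 = 28.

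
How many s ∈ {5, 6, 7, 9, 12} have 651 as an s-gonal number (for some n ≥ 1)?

2

s = 5: P(5, 21) = 651. ✓
s = 6: P(6, 18) = 630 and P(6, 19) = 703; 651 is not s-gonal.
s = 7: P(7, 16) = 616 and P(7, 17) = 697; 651 is not s-gonal.
s = 9: P(9, 14) = 651. ✓
s = 12: P(12, 11) = 561 and P(12, 12) = 672; 651 is not s-gonal.
Hits: s ∈ {5, 9} → 2.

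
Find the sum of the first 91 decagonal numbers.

1008826

Σ i(4i−3) = 4Σi² − 3Σi over i = 1..91.
Σi = 4186 and Σi² = 255346.
4·255346 − 3·4186 = 1008826.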